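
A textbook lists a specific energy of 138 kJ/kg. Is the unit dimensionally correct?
Yes

specific energy has SI base units: m^2 / s^2
kJ/kg reduces to the same SI base units, so it is a valid unit for specific energy.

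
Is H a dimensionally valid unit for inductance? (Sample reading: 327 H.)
Yes

inductance has SI base units: kg * m^2 / (A^2 * s^2)
H reduces to the same SI base units, so it is a valid unit for inductance.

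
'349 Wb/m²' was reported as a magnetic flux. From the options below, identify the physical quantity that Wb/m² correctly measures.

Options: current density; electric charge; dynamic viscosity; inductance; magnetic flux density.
magnetic flux density

magnetic flux should have units dimensionally equivalent to kg * m^2 / (A * s^2) (e.g. Wb).
The given unit 'Wb/m²' reduces to kg / (A * s^2). Of the listed options, that is the dimensionality of magnetic flux density.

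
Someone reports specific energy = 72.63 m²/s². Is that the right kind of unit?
Yes

specific energy has SI base units: m^2 / s^2
m²/s² reduces to the same SI base units, so it is a valid unit for specific energy.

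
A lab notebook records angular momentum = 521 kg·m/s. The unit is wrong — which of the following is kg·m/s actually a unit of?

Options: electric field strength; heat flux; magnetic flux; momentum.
momentum

angular momentum should have units dimensionally equivalent to kg * m^2 / s (e.g. kg·m²/s).
The given unit 'kg·m/s' reduces to kg * m / s. Of the listed options, that is the dimensionality of momentum.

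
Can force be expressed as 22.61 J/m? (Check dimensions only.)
Yes

force has SI base units: kg * m / s^2
J/m reduces to the same SI base units, so it is a valid unit for force.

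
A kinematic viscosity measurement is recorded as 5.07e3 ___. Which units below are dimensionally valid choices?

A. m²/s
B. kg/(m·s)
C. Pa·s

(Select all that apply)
A

kinematic viscosity has SI base units: m^2 / s

Checking each option against m^2 / s:
  A. m²/s: ✓ matches
  B. kg/(m·s): ✗ does not match
  C. Pa·s: ✗ does not match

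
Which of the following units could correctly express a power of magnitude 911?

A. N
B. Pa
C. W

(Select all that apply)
C

power has SI base units: kg * m^2 / s^3

Checking each option against kg * m^2 / s^3:
  A. N: ✗ does not match
  B. Pa: ✗ does not match
  C. W: ✓ matches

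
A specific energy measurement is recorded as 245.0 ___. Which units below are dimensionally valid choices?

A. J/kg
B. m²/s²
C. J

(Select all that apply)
A, B

specific energy has SI base units: m^2 / s^2

Checking each option against m^2 / s^2:
  A. J/kg: ✓ matches
  B. m²/s²: ✓ matches
  C. J: ✗ does not match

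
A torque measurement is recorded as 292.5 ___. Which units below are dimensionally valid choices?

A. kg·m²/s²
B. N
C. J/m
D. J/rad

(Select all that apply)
A, D

torque has SI base units: kg * m^2 / s^2

Checking each option against kg * m^2 / s^2:
  A. kg·m²/s²: ✓ matches
  B. N: ✗ does not match
  C. J/m: ✗ does not match
  D. J/rad: ✓ matches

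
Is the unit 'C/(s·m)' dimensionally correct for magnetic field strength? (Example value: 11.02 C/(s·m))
Yes

magnetic field strength has SI base units: A / m
C/(s·m) reduces to the same SI base units, so it is a valid unit for magnetic field strength.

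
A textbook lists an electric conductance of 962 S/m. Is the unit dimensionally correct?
No

electric conductance has SI base units: A^2 * s^3 / (kg * m^2)
S/m does NOT reduce to A^2 * s^3 / (kg * m^2); a valid unit for electric conductance would be e.g. S.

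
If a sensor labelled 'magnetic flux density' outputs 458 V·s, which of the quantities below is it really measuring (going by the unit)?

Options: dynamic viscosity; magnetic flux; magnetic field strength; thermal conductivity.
magnetic flux

magnetic flux density should have units dimensionally equivalent to kg / (A * s^2) (e.g. T).
The given unit 'V·s' reduces to kg * m^2 / (A * s^2). Of the listed options, that is the dimensionality of magnetic flux.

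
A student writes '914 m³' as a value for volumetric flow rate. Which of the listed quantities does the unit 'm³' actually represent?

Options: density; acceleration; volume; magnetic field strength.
volume

volumetric flow rate should have units dimensionally equivalent to m^3 / s (e.g. m³/s).
The given unit 'm³' reduces to m^3. Of the listed options, that is the dimensionality of volume.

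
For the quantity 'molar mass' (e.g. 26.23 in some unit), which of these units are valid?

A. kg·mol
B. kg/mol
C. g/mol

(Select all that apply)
B, C

molar mass has SI base units: kg / mol

Checking each option against kg / mol:
  A. kg·mol: ✗ does not match
  B. kg/mol: ✓ matches
  C. g/mol: ✓ matches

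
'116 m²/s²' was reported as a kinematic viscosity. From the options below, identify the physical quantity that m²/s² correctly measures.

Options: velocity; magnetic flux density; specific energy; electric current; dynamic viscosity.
specific energy

kinematic viscosity should have units dimensionally equivalent to m^2 / s (e.g. m²/s).
The given unit 'm²/s²' reduces to m^2 / s^2. Of the listed options, that is the dimensionality of specific energy.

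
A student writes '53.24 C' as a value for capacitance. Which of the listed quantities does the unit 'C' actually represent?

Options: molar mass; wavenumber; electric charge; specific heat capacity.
electric charge

capacitance should have units dimensionally equivalent to A^2 * s^4 / (kg * m^2) (e.g. F).
The given unit 'C' reduces to A * s. Of the listed options, that is the dimensionality of electric charge.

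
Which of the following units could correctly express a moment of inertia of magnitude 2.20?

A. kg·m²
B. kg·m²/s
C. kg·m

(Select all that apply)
A

moment of inertia has SI base units: kg * m^2

Checking each option against kg * m^2:
  A. kg·m²: ✓ matches
  B. kg·m²/s: ✗ does not match
  C. kg·m: ✗ does not match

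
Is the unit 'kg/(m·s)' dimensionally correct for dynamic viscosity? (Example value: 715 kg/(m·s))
Yes

dynamic viscosity has SI base units: kg / (m * s)
kg/(m·s) reduces to the same SI base units, so it is a valid unit for dynamic viscosity.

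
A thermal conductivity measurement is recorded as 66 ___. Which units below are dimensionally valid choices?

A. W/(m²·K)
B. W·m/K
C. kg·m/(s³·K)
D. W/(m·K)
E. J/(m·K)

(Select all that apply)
C, D

thermal conductivity has SI base units: kg * m / (s^3 * K)

Checking each option against kg * m / (s^3 * K):
  A. W/(m²·K): ✗ does not match
  B. W·m/K: ✗ does not match
  C. kg·m/(s³·K): ✓ matches
  D. W/(m·K): ✓ matches
  E. J/(m·K): ✗ does not match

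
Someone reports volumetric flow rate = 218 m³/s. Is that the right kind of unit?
Yes

volumetric flow rate has SI base units: m^3 / s
m³/s reduces to the same SI base units, so it is a valid unit for volumetric flow rate.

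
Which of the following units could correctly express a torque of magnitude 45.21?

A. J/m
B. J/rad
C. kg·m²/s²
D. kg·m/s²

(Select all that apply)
B, C

torque has SI base units: kg * m^2 / s^2

Checking each option against kg * m^2 / s^2:
  A. J/m: ✗ does not match
  B. J/rad: ✓ matches
  C. kg·m²/s²: ✓ matches
  D. kg·m/s²: ✗ does not match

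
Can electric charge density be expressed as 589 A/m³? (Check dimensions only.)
No

electric charge density has SI base units: A * s / m^3
A/m³ does NOT reduce to A * s / m^3; a valid unit for electric charge density would be e.g. C/m³.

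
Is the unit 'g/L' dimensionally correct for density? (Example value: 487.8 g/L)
Yes

density has SI base units: kg / m^3
g/L reduces to the same SI base units, so it is a valid unit for density.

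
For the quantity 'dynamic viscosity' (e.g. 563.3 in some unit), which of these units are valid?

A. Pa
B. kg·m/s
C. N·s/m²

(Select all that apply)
C

dynamic viscosity has SI base units: kg / (m * s)

Checking each option against kg / (m * s):
  A. Pa: ✗ does not match
  B. kg·m/s: ✗ does not match
  C. N·s/m²: ✓ matches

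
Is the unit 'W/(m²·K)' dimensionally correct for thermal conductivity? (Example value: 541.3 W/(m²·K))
No

thermal conductivity has SI base units: kg * m / (s^3 * K)
W/(m²·K) does NOT reduce to kg * m / (s^3 * K); a valid unit for thermal conductivity would be e.g. W/(m·K).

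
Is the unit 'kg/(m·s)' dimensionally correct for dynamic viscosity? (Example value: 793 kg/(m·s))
Yes

dynamic viscosity has SI base units: kg / (m * s)
kg/(m·s) reduces to the same SI base units, so it is a valid unit for dynamic viscosity.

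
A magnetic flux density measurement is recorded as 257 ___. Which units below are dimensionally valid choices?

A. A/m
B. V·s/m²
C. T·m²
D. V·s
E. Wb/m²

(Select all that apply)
B, E

magnetic flux density has SI base units: kg / (A * s^2)

Checking each option against kg / (A * s^2):
  A. A/m: ✗ does not match
  B. V·s/m²: ✓ matches
  C. T·m²: ✗ does not match
  D. V·s: ✗ does not match
  E. Wb/m²: ✓ matches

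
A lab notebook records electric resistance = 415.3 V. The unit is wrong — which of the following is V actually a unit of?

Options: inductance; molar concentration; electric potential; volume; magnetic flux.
electric potential

electric resistance should have units dimensionally equivalent to kg * m^2 / (A^2 * s^3) (e.g. Ω).
The given unit 'V' reduces to kg * m^2 / (A * s^3). Of the listed options, that is the dimensionality of electric potential.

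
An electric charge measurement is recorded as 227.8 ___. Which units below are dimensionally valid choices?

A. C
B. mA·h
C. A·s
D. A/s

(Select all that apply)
A, B, C

electric charge has SI base units: A * s

Checking each option against A * s:
  A. C: ✓ matches
  B. mA·h: ✓ matches
  C. A·s: ✓ matches
  D. A/s: ✗ does not match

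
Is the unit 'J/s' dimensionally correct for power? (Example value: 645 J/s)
Yes

power has SI base units: kg * m^2 / s^3
J/s reduces to the same SI base units, so it is a valid unit for power.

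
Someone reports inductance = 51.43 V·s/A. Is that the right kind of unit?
Yes

inductance has SI base units: kg * m^2 / (A^2 * s^2)
V·s/A reduces to the same SI base units, so it is a valid unit for inductance.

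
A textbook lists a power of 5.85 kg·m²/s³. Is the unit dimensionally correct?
Yes

power has SI base units: kg * m^2 / s^3
kg·m²/s³ reduces to the same SI base units, so it is a valid unit for power.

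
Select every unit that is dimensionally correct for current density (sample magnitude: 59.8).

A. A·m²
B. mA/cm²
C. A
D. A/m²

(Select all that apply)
B, D

current density has SI base units: A / m^2

Checking each option against A / m^2:
  A. A·m²: ✗ does not match
  B. mA/cm²: ✓ matches
  C. A: ✗ does not match
  D. A/m²: ✓ matches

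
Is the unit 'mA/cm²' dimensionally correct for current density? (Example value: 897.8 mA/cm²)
Yes

current density has SI base units: A / m^2
mA/cm² reduces to the same SI base units, so it is a valid unit for current density.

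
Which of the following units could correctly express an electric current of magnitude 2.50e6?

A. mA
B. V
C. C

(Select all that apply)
A

electric current has SI base units: A

Checking each option against A:
  A. mA: ✓ matches
  B. V: ✗ does not match
  C. C: ✗ does not match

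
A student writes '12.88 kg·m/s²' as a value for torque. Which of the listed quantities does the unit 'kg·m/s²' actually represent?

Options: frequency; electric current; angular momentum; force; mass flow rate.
force

torque should have units dimensionally equivalent to kg * m^2 / s^2 (e.g. N·m).
The given unit 'kg·m/s²' reduces to kg * m / s^2. Of the listed options, that is the dimensionality of force.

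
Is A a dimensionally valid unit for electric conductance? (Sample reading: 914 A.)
No

electric conductance has SI base units: A^2 * s^3 / (kg * m^2)
A does NOT reduce to A^2 * s^3 / (kg * m^2); a valid unit for electric conductance would be e.g. S.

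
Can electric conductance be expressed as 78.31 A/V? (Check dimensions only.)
Yes

electric conductance has SI base units: A^2 * s^3 / (kg * m^2)
A/V reduces to the same SI base units, so it is a valid unit for electric conductance.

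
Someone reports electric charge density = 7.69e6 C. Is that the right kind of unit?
No

electric charge density has SI base units: A * s / m^3
C does NOT reduce to A * s / m^3; a valid unit for electric charge density would be e.g. C/m³.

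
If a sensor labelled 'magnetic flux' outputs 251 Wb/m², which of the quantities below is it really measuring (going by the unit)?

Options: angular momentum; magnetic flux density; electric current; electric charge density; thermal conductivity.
magnetic flux density

magnetic flux should have units dimensionally equivalent to kg * m^2 / (A * s^2) (e.g. Wb).
The given unit 'Wb/m²' reduces to kg / (A * s^2). Of the listed options, that is the dimensionality of magnetic flux density.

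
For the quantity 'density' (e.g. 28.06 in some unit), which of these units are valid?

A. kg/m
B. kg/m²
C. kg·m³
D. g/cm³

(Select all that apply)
D

density has SI base units: kg / m^3

Checking each option against kg / m^3:
  A. kg/m: ✗ does not match
  B. kg/m²: ✗ does not match
  C. kg·m³: ✗ does not match
  D. g/cm³: ✓ matches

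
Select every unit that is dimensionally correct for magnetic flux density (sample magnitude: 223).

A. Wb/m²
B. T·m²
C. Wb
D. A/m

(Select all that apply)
A

magnetic flux density has SI base units: kg / (A * s^2)

Checking each option against kg / (A * s^2):
  A. Wb/m²: ✓ matches
  B. T·m²: ✗ does not match
  C. Wb: ✗ does not match
  D. A/m: ✗ does not match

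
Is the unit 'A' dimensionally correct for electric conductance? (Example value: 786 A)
No

electric conductance has SI base units: A^2 * s^3 / (kg * m^2)
A does NOT reduce to A^2 * s^3 / (kg * m^2); a valid unit for electric conductance would be e.g. S.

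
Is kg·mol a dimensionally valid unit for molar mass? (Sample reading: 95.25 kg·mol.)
No

molar mass has SI base units: kg / mol
kg·mol does NOT reduce to kg / mol; a valid unit for molar mass would be e.g. kg/mol.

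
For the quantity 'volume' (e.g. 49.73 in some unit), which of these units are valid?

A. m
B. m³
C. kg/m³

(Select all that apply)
B

volume has SI base units: m^3

Checking each option against m^3:
  A. m: ✗ does not match
  B. m³: ✓ matches
  C. kg/m³: ✗ does not match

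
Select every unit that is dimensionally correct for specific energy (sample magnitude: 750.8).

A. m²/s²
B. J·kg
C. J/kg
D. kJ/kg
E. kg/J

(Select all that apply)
A, C, D

specific energy has SI base units: m^2 / s^2

Checking each option against m^2 / s^2:
  A. m²/s²: ✓ matches
  B. J·kg: ✗ does not match
  C. J/kg: ✓ matches
  D. kJ/kg: ✓ matches
  E. kg/J: ✗ does not match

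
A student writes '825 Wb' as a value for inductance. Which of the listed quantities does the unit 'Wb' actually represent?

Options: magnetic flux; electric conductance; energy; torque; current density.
magnetic flux

inductance should have units dimensionally equivalent to kg * m^2 / (A^2 * s^2) (e.g. H).
The given unit 'Wb' reduces to kg * m^2 / (A * s^2). Of the listed options, that is the dimensionality of magnetic flux.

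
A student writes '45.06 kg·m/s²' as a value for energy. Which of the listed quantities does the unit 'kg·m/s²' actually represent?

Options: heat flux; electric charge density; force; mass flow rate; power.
force

energy should have units dimensionally equivalent to kg * m^2 / s^2 (e.g. J).
The given unit 'kg·m/s²' reduces to kg * m / s^2. Of the listed options, that is the dimensionality of force.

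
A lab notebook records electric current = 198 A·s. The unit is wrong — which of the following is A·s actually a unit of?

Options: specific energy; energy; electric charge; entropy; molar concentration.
electric charge

electric current should have units dimensionally equivalent to A (e.g. A).
The given unit 'A·s' reduces to A * s. Of the listed options, that is the dimensionality of electric charge.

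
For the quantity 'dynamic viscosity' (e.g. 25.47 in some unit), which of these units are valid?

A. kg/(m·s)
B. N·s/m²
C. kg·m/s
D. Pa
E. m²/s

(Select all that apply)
A, B

dynamic viscosity has SI base units: kg / (m * s)

Checking each option against kg / (m * s):
  A. kg/(m·s): ✓ matches
  B. N·s/m²: ✓ matches
  C. kg·m/s: ✗ does not match
  D. Pa: ✗ does not match
  E. m²/s: ✗ does not match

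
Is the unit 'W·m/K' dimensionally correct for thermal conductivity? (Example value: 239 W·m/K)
No

thermal conductivity has SI base units: kg * m / (s^3 * K)
W·m/K does NOT reduce to kg * m / (s^3 * K); a valid unit for thermal conductivity would be e.g. W/(m·K).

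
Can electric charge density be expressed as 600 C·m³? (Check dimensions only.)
No

electric charge density has SI base units: A * s / m^3
C·m³ does NOT reduce to A * s / m^3; a valid unit for electric charge density would be e.g. C/m³.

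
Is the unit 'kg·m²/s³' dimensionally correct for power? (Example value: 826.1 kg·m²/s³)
Yes

power has SI base units: kg * m^2 / s^3
kg·m²/s³ reduces to the same SI base units, so it is a valid unit for power.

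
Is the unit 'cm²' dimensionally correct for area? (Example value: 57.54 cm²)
Yes

area has SI base units: m^2
cm² reduces to the same SI base units, so it is a valid unit for area.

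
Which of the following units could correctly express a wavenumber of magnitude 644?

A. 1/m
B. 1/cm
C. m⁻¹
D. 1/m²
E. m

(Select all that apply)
A, B, C

wavenumber has SI base units: 1 / m

Checking each option against 1 / m:
  A. 1/m: ✓ matches
  B. 1/cm: ✓ matches
  C. m⁻¹: ✓ matches
  D. 1/m²: ✗ does not match
  E. m: ✗ does not match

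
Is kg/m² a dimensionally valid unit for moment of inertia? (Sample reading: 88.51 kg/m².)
No

moment of inertia has SI base units: kg * m^2
kg/m² does NOT reduce to kg * m^2; a valid unit for moment of inertia would be e.g. kg·m².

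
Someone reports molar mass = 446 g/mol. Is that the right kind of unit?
Yes

molar mass has SI base units: kg / mol
g/mol reduces to the same SI base units, so it is a valid unit for molar mass.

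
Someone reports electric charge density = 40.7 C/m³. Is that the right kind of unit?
Yes

electric charge density has SI base units: A * s / m^3
C/m³ reduces to the same SI base units, so it is a valid unit for electric charge density.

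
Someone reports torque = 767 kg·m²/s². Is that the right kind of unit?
Yes

torque has SI base units: kg * m^2 / s^2
kg·m²/s² reduces to the same SI base units, so it is a valid unit for torque.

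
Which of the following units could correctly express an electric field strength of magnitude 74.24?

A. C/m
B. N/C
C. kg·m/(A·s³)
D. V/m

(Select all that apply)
B, C, D

electric field strength has SI base units: kg * m / (A * s^3)

Checking each option against kg * m / (A * s^3):
  A. C/m: ✗ does not match
  B. N/C: ✓ matches
  C. kg·m/(A·s³): ✓ matches
  D. V/m: ✓ matches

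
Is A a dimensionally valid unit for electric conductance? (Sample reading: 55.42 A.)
No

electric conductance has SI base units: A^2 * s^3 / (kg * m^2)
A does NOT reduce to A^2 * s^3 / (kg * m^2); a valid unit for electric conductance would be e.g. S.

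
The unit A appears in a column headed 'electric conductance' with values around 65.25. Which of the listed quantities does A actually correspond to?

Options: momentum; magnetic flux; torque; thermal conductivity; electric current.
electric current

electric conductance should have units dimensionally equivalent to A^2 * s^3 / (kg * m^2) (e.g. S).
The given unit 'A' reduces to A. Of the listed options, that is the dimensionality of electric current.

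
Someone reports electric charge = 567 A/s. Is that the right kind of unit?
No

electric charge has SI base units: A * s
A/s does NOT reduce to A * s; a valid unit for electric charge would be e.g. C.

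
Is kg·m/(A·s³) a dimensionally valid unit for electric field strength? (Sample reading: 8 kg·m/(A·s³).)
Yes

electric field strength has SI base units: kg * m / (A * s^3)
kg·m/(A·s³) reduces to the same SI base units, so it is a valid unit for electric field strength.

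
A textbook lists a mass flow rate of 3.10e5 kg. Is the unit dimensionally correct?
No

mass flow rate has SI base units: kg / s
kg does NOT reduce to kg / s; a valid unit for mass flow rate would be e.g. kg/s.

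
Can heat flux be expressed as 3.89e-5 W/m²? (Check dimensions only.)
Yes

heat flux has SI base units: kg / s^3
W/m² reduces to the same SI base units, so it is a valid unit for heat flux.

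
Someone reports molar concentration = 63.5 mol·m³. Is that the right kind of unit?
No

molar concentration has SI base units: mol / m^3
mol·m³ does NOT reduce to mol / m^3; a valid unit for molar concentration would be e.g. mol/m³.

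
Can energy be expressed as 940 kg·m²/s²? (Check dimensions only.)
Yes

energy has SI base units: kg * m^2 / s^2
kg·m²/s² reduces to the same SI base units, so it is a valid unit for energy.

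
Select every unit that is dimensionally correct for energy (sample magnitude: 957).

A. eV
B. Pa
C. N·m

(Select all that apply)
A, C

energy has SI base units: kg * m^2 / s^2

Checking each option against kg * m^2 / s^2:
  A. eV: ✓ matches
  B. Pa: ✗ does not match
  C. N·m: ✓ matches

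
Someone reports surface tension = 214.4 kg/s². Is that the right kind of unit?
Yes

surface tension has SI base units: kg / s^2
kg/s² reduces to the same SI base units, so it is a valid unit for surface tension.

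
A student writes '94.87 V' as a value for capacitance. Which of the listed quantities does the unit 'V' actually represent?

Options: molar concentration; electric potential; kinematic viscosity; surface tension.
electric potential

capacitance should have units dimensionally equivalent to A^2 * s^4 / (kg * m^2) (e.g. F).
The given unit 'V' reduces to kg * m^2 / (A * s^3). Of the listed options, that is the dimensionality of electric potential.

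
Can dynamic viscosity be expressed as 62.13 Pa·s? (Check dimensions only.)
Yes

dynamic viscosity has SI base units: kg / (m * s)
Pa·s reduces to the same SI base units, so it is a valid unit for dynamic viscosity.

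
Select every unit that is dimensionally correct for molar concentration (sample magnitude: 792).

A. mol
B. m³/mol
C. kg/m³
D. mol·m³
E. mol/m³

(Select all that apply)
E

molar concentration has SI base units: mol / m^3

Checking each option against mol / m^3:
  A. mol: ✗ does not match
  B. m³/mol: ✗ does not match
  C. kg/m³: ✗ does not match
  D. mol·m³: ✗ does not match
  E. mol/m³: ✓ matches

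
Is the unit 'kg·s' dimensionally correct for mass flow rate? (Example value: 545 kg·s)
No

mass flow rate has SI base units: kg / s
kg·s does NOT reduce to kg / s; a valid unit for mass flow rate would be e.g. kg/s.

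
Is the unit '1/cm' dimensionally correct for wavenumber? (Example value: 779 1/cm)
Yes

wavenumber has SI base units: 1 / m
1/cm reduces to the same SI base units, so it is a valid unit for wavenumber.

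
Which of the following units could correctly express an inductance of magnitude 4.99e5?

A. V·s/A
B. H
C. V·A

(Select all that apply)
A, B

inductance has SI base units: kg * m^2 / (A^2 * s^2)

Checking each option against kg * m^2 / (A^2 * s^2):
  A. V·s/A: ✓ matches
  B. H: ✓ matches
  C. V·A: ✗ does not match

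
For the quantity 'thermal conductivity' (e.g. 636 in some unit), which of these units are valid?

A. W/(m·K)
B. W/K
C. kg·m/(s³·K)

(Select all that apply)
A, C

thermal conductivity has SI base units: kg * m / (s^3 * K)

Checking each option against kg * m / (s^3 * K):
  A. W/(m·K): ✓ matches
  B. W/K: ✗ does not match
  C. kg·m/(s³·K): ✓ matches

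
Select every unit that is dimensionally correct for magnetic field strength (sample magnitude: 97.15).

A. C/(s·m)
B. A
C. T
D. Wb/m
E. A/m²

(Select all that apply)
A

magnetic field strength has SI base units: A / m

Checking each option against A / m:
  A. C/(s·m): ✓ matches
  B. A: ✗ does not match
  C. T: ✗ does not match
  D. Wb/m: ✗ does not match
  E. A/m²: ✗ does not match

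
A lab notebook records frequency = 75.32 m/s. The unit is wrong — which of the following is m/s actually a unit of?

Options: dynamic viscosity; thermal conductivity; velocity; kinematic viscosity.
velocity

frequency should have units dimensionally equivalent to 1 / s (e.g. Hz).
The given unit 'm/s' reduces to m / s. Of the listed options, that is the dimensionality of velocity.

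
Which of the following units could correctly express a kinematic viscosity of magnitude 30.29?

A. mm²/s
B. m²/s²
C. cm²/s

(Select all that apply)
A, C

kinematic viscosity has SI base units: m^2 / s

Checking each option against m^2 / s:
  A. mm²/s: ✓ matches
  B. m²/s²: ✗ does not match
  C. cm²/s: ✓ matches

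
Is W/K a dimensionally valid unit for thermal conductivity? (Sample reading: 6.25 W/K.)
No

thermal conductivity has SI base units: kg * m / (s^3 * K)
W/K does NOT reduce to kg * m / (s^3 * K); a valid unit for thermal conductivity would be e.g. W/(m·K).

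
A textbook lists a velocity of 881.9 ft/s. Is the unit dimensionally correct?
Yes

velocity has SI base units: m / s
ft/s reduces to the same SI base units, so it is a valid unit for velocity.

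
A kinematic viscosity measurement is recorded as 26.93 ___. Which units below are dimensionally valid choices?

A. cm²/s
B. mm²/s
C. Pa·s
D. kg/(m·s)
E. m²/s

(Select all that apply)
A, B, E

kinematic viscosity has SI base units: m^2 / s

Checking each option against m^2 / s:
  A. cm²/s: ✓ matches
  B. mm²/s: ✓ matches
  C. Pa·s: ✗ does not match
  D. kg/(m·s): ✗ does not match
  E. m²/s: ✓ matches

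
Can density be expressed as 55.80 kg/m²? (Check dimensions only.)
No

density has SI base units: kg / m^3
kg/m² does NOT reduce to kg / m^3; a valid unit for density would be e.g. kg/m³.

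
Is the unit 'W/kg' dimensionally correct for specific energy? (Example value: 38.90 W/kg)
No

specific energy has SI base units: m^2 / s^2
W/kg does NOT reduce to m^2 / s^2; a valid unit for specific energy would be e.g. J/kg.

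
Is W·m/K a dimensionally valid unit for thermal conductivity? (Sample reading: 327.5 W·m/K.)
No

thermal conductivity has SI base units: kg * m / (s^3 * K)
W·m/K does NOT reduce to kg * m / (s^3 * K); a valid unit for thermal conductivity would be e.g. W/(m·K).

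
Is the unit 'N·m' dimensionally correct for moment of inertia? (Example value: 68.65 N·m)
No

moment of inertia has SI base units: kg * m^2
N·m does NOT reduce to kg * m^2; a valid unit for moment of inertia would be e.g. kg·m².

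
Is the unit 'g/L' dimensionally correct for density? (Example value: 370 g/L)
Yes

density has SI base units: kg / m^3
g/L reduces to the same SI base units, so it is a valid unit for density.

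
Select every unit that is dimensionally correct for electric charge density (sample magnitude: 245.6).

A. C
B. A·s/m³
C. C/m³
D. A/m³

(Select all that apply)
B, C

electric charge density has SI base units: A * s / m^3

Checking each option against A * s / m^3:
  A. C: ✗ does not match
  B. A·s/m³: ✓ matches
  C. C/m³: ✓ matches
  D. A/m³: ✗ does not match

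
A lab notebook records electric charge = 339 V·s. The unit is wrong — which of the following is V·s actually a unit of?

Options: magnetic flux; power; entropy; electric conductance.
magnetic flux

electric charge should have units dimensionally equivalent to A * s (e.g. C).
The given unit 'V·s' reduces to kg * m^2 / (A * s^2). Of the listed options, that is the dimensionality of magnetic flux.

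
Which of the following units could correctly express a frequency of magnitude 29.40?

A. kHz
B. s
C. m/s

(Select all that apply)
A

frequency has SI base units: 1 / s

Checking each option against 1 / s:
  A. kHz: ✓ matches
  B. s: ✗ does not match
  C. m/s: ✗ does not match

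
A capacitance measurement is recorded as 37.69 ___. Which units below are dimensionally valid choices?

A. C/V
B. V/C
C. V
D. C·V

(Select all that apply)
A

capacitance has SI base units: A^2 * s^4 / (kg * m^2)

Checking each option against A^2 * s^4 / (kg * m^2):
  A. C/V: ✓ matches
  B. V/C: ✗ does not match
  C. V: ✗ does not match
  D. C·V: ✗ does not match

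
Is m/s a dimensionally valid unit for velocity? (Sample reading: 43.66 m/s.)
Yes

velocity has SI base units: m / s
m/s reduces to the same SI base units, so it is a valid unit for velocity.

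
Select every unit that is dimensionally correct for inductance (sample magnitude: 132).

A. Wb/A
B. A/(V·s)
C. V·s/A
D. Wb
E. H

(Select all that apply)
A, C, E

inductance has SI base units: kg * m^2 / (A^2 * s^2)

Checking each option against kg * m^2 / (A^2 * s^2):
  A. Wb/A: ✓ matches
  B. A/(V·s): ✗ does not match
  C. V·s/A: ✓ matches
  D. Wb: ✗ does not match
  E. H: ✓ matches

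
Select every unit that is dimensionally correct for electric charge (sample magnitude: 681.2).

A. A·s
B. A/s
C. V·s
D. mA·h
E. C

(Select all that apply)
A, D, E

electric charge has SI base units: A * s

Checking each option against A * s:
  A. A·s: ✓ matches
  B. A/s: ✗ does not match
  C. V·s: ✗ does not match
  D. mA·h: ✓ matches
  E. C: ✓ matches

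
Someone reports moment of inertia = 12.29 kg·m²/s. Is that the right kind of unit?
No

moment of inertia has SI base units: kg * m^2
kg·m²/s does NOT reduce to kg * m^2; a valid unit for moment of inertia would be e.g. kg·m².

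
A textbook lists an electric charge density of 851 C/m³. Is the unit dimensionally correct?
Yes

electric charge density has SI base units: A * s / m^3
C/m³ reduces to the same SI base units, so it is a valid unit for electric charge density.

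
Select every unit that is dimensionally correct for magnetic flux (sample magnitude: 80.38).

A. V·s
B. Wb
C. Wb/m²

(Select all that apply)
A, B

magnetic flux has SI base units: kg * m^2 / (A * s^2)

Checking each option against kg * m^2 / (A * s^2):
  A. V·s: ✓ matches
  B. Wb: ✓ matches
  C. Wb/m²: ✗ does not match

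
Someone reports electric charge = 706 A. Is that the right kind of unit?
No

electric charge has SI base units: A * s
A does NOT reduce to A * s; a valid unit for electric charge would be e.g. C.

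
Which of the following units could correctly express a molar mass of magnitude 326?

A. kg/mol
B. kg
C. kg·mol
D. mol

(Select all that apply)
A

molar mass has SI base units: kg / mol

Checking each option against kg / mol:
  A. kg/mol: ✓ matches
  B. kg: ✗ does not match
  C. kg·mol: ✗ does not match
  D. mol: ✗ does not match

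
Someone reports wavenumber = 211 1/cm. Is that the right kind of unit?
Yes

wavenumber has SI base units: 1 / m
1/cm reduces to the same SI base units, so it is a valid unit for wavenumber.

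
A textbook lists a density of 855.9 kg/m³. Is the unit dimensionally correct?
Yes

density has SI base units: kg / m^3
kg/m³ reduces to the same SI base units, so it is a valid unit for density.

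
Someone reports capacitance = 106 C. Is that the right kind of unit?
No

capacitance has SI base units: A^2 * s^4 / (kg * m^2)
C does NOT reduce to A^2 * s^4 / (kg * m^2); a valid unit for capacitance would be e.g. F.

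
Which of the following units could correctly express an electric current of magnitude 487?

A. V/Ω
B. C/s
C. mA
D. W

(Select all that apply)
A, B, C

electric current has SI base units: A

Checking each option against A:
  A. V/Ω: ✓ matches
  B. C/s: ✓ matches
  C. mA: ✓ matches
  D. W: ✗ does not match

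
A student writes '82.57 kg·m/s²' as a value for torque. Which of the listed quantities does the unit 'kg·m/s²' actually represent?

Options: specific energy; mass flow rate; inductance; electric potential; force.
force

torque should have units dimensionally equivalent to kg * m^2 / s^2 (e.g. N·m).
The given unit 'kg·m/s²' reduces to kg * m / s^2. Of the listed options, that is the dimensionality of force.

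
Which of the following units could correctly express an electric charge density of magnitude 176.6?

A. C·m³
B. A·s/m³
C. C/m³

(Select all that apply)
B, C

electric charge density has SI base units: A * s / m^3

Checking each option against A * s / m^3:
  A. C·m³: ✗ does not match
  B. A·s/m³: ✓ matches
  C. C/m³: ✓ matches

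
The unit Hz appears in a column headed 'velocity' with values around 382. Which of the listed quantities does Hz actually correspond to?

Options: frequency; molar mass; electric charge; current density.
frequency

velocity should have units dimensionally equivalent to m / s (e.g. m/s).
The given unit 'Hz' reduces to 1 / s. Of the listed options, that is the dimensionality of frequency.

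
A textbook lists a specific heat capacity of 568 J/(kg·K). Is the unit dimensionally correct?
Yes

specific heat capacity has SI base units: m^2 / (s^2 * K)
J/(kg·K) reduces to the same SI base units, so it is a valid unit for specific heat capacity.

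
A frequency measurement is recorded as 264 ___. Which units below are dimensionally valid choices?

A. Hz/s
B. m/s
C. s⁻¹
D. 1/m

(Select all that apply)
C

frequency has SI base units: 1 / s

Checking each option against 1 / s:
  A. Hz/s: ✗ does not match
  B. m/s: ✗ does not match
  C. s⁻¹: ✓ matches
  D. 1/m: ✗ does not match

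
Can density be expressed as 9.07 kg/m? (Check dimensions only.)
No

density has SI base units: kg / m^3
kg/m does NOT reduce to kg / m^3; a valid unit for density would be e.g. kg/m³.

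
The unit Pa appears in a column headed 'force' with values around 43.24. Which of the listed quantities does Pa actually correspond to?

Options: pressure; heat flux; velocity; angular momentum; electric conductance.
pressure

force should have units dimensionally equivalent to kg * m / s^2 (e.g. N).
The given unit 'Pa' reduces to kg / (m * s^2). Of the listed options, that is the dimensionality of pressure.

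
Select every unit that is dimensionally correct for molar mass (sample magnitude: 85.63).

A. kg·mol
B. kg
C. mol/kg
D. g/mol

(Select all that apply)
D

molar mass has SI base units: kg / mol

Checking each option against kg / mol:
  A. kg·mol: ✗ does not match
  B. kg: ✗ does not match
  C. mol/kg: ✗ does not match
  D. g/mol: ✓ matches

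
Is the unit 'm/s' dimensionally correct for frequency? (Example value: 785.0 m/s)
No

frequency has SI base units: 1 / s
m/s does NOT reduce to 1 / s; a valid unit for frequency would be e.g. Hz.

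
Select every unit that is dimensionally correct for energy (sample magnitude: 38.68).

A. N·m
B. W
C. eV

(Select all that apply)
A, C

energy has SI base units: kg * m^2 / s^2

Checking each option against kg * m^2 / s^2:
  A. N·m: ✓ matches
  B. W: ✗ does not match
  C. eV: ✓ matches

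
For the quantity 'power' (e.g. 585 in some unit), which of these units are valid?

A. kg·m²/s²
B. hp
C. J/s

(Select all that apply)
B, C

power has SI base units: kg * m^2 / s^3

Checking each option against kg * m^2 / s^3:
  A. kg·m²/s²: ✗ does not match
  B. hp: ✓ matches
  C. J/s: ✓ matches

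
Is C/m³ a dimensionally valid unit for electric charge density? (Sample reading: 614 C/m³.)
Yes

electric charge density has SI base units: A * s / m^3
C/m³ reduces to the same SI base units, so it is a valid unit for electric charge density.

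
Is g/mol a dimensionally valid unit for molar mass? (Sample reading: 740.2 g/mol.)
Yes

molar mass has SI base units: kg / mol
g/mol reduces to the same SI base units, so it is a valid unit for molar mass.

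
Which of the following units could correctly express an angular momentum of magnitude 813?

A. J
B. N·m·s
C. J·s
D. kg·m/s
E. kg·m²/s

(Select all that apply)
B, C, E

angular momentum has SI base units: kg * m^2 / s

Checking each option against kg * m^2 / s:
  A. J: ✗ does not match
  B. N·m·s: ✓ matches
  C. J·s: ✓ matches
  D. kg·m/s: ✗ does not match
  E. kg·m²/s: ✓ matches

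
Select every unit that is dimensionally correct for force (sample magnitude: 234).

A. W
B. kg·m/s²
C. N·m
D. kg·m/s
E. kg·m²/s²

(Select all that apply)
B

force has SI base units: kg * m / s^2

Checking each option against kg * m / s^2:
  A. W: ✗ does not match
  B. kg·m/s²: ✓ matches
  C. N·m: ✗ does not match
  D. kg·m/s: ✗ does not match
  E. kg·m²/s²: ✗ does not match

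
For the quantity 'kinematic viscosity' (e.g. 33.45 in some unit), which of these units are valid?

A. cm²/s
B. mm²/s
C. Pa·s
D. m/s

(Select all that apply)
A, B

kinematic viscosity has SI base units: m^2 / s

Checking each option against m^2 / s:
  A. cm²/s: ✓ matches
  B. mm²/s: ✓ matches
  C. Pa·s: ✗ does not match
  D. m/s: ✗ does not match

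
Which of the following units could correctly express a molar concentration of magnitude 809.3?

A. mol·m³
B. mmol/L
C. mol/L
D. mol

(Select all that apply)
B, C

molar concentration has SI base units: mol / m^3

Checking each option against mol / m^3:
  A. mol·m³: ✗ does not match
  B. mmol/L: ✓ matches
  C. mol/L: ✓ matches
  D. mol: ✗ does not match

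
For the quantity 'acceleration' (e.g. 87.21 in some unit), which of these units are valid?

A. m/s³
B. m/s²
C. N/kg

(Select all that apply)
B, C

acceleration has SI base units: m / s^2

Checking each option against m / s^2:
  A. m/s³: ✗ does not match
  B. m/s²: ✓ matches
  C. N/kg: ✓ matches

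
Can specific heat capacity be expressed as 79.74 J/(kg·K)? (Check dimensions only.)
Yes

specific heat capacity has SI base units: m^2 / (s^2 * K)
J/(kg·K) reduces to the same SI base units, so it is a valid unit for specific heat capacity.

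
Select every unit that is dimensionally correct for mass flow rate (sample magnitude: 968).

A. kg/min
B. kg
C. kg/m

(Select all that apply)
A

mass flow rate has SI base units: kg / s

Checking each option against kg / s:
  A. kg/min: ✓ matches
  B. kg: ✗ does not match
  C. kg/m: ✗ does not match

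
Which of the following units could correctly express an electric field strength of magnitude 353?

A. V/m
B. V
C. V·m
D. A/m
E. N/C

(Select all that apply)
A, E

electric field strength has SI base units: kg * m / (A * s^3)

Checking each option against kg * m / (A * s^3):
  A. V/m: ✓ matches
  B. V: ✗ does not match
  C. V·m: ✗ does not match
  D. A/m: ✗ does not match
  E. N/C: ✓ matches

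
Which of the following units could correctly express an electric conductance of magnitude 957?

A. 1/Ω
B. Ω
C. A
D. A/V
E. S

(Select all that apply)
A, D, E

electric conductance has SI base units: A^2 * s^3 / (kg * m^2)

Checking each option against A^2 * s^3 / (kg * m^2):
  A. 1/Ω: ✓ matches
  B. Ω: ✗ does not match
  C. A: ✗ does not match
  D. A/V: ✓ matches
  E. S: ✓ matches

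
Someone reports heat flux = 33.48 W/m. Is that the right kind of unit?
No

heat flux has SI base units: kg / s^3
W/m does NOT reduce to kg / s^3; a valid unit for heat flux would be e.g. W/m².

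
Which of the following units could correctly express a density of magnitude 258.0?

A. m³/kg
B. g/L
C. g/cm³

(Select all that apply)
B, C

density has SI base units: kg / m^3

Checking each option against kg / m^3:
  A. m³/kg: ✗ does not match
  B. g/L: ✓ matches
  C. g/cm³: ✓ matches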